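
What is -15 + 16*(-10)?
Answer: -175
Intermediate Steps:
-15 + 16*(-10) = -15 - 160 = -175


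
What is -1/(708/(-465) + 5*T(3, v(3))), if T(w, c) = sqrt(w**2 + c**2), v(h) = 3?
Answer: -18290/5377777 - 360375*sqrt(2)/10755554 ≈ -0.050786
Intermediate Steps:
T(w, c) = sqrt(c**2 + w**2)
-1/(708/(-465) + 5*T(3, v(3))) = -1/(708/(-465) + 5*sqrt(3**2 + 3**2)) = -1/(708*(-1/465) + 5*sqrt(9 + 9)) = -1/(-236/155 + 5*sqrt(18)) = -1/(-236/155 + 5*(3*sqrt(2))) = -1/(-236/155 + 15*sqrt(2))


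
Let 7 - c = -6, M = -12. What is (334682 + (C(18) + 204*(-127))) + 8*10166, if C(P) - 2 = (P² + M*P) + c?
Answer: 390225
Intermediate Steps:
c = 13 (c = 7 - 1*(-6) = 7 + 6 = 13)
C(P) = 15 + P² - 12*P (C(P) = 2 + ((P² - 12*P) + 13) = 2 + (13 + P² - 12*P) = 15 + P² - 12*P)
(334682 + (C(18) + 204*(-127))) + 8*10166 = (334682 + ((15 + 18² - 12*18) + 204*(-127))) + 8*10166 = (334682 + ((15 + 324 - 216) - 25908)) + 81328 = (334682 + (123 - 25908)) + 81328 = (334682 - 25785) + 81328 = 308897 + 81328 = 390225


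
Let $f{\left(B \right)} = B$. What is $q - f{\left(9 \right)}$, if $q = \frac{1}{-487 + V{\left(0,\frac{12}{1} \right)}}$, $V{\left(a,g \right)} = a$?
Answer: $- \frac{4384}{487} \approx -9.0021$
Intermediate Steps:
$q = - \frac{1}{487}$ ($q = \frac{1}{-487 + 0} = \frac{1}{-487} = - \frac{1}{487} \approx -0.0020534$)
$q - f{\left(9 \right)} = - \frac{1}{487} - 9 = - \frac{4384}{487}$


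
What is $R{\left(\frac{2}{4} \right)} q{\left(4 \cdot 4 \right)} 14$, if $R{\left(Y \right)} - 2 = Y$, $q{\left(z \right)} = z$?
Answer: $560$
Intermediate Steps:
$R{\left(Y \right)} = 2 + Y$
$R{\left(\frac{2}{4} \right)} q{\left(4 \cdot 4 \right)} 14 = \left(2 + \frac{2}{4}\right) 4 \cdot 4 \cdot 14 = \left(2 + 2 \cdot \frac{1}{4}\right) 16 \cdot 14 = \left(2 + \frac{1}{2}\right) 16 \cdot 14 = \frac{5}{2} \cdot 16 \cdot 14 = 40 \cdot 14 = 560$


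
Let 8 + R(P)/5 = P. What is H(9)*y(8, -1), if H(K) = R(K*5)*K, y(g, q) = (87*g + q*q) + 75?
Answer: 1285380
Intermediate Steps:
R(P) = -40 + 5*P
y(g, q) = 75 + q**2 + 87*g (y(g, q) = (87*g + q**2) + 75 = (q**2 + 87*g) + 75 = 75 + q**2 + 87*g)
H(K) = K*(-40 + 25*K) (H(K) = (-40 + 5*(K*5))*K = (-40 + 5*(5*K))*K = (-40 + 25*K)*K = K*(-40 + 25*K))
H(9)*y(8, -1) = (5*9*(-8 + 5*9))*(75 + (-1)**2 + 87*8) = (5*9*(-8 + 45))*(75 + 1 + 696) = (5*9*37)*772 = 1665*772 = 1285380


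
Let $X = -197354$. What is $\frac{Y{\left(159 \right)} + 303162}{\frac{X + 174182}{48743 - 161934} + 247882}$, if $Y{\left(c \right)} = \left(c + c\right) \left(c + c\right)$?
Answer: $\frac{22880768313}{14029017317} \approx 1.631$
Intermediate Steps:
$Y{\left(c \right)} = 4 c^{2}$ ($Y{\left(c \right)} = 2 c 2 c = 4 c^{2}$)
$\frac{Y{\left(159 \right)} + 303162}{\frac{X + 174182}{48743 - 161934} + 247882} = \frac{4 \cdot 159^{2} + 303162}{\frac{-197354 + 174182}{48743 - 161934} + 247882} = \frac{4 \cdot 25281 + 303162}{- \frac{23172}{-113191} + 247882} = \frac{101124 + 303162}{\left(-23172\right) \left(- \frac{1}{113191}\right) + 247882} = \frac{404286}{\frac{23172}{113191} + 247882} = \frac{404286}{\frac{28058034634}{113191}} = 404286 \cdot \frac{113191}{28058034634} = \frac{22880768313}{14029017317}$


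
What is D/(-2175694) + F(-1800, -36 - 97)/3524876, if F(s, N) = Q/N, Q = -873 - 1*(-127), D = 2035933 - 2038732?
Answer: 164227260202/127497982250569 ≈ 0.0012881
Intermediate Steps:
D = -2799
Q = -746 (Q = -873 + 127 = -746)
F(s, N) = -746/N
D/(-2175694) + F(-1800, -36 - 97)/3524876 = -2799/(-2175694) - 746/(-36 - 97)/3524876 = -2799*(-1/2175694) - 746/(-133)*(1/3524876) = 2799/2175694 - 746*(-1/133)*(1/3524876) = 2799/2175694 + (746/133)*(1/3524876) = 2799/2175694 + 373/234404254 = 164227260202/127497982250569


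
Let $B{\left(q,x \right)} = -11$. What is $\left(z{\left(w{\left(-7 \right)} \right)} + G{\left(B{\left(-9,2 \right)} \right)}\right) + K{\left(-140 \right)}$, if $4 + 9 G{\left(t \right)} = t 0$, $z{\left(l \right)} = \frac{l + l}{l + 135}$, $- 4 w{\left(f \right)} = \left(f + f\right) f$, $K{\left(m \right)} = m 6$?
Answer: $- \frac{1672526}{1989} \approx -840.89$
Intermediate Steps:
$K{\left(m \right)} = 6 m$
$w{\left(f \right)} = - \frac{f^{2}}{2}$ ($w{\left(f \right)} = - \frac{\left(f + f\right) f}{4} = - \frac{2 f f}{4} = - \frac{2 f^{2}}{4} = - \frac{f^{2}}{2}$)
$z{\left(l \right)} = \frac{2 l}{135 + l}$
$G{\left(t \right)} = - \frac{4}{9}$ ($G{\left(t \right)} = - \frac{4}{9} + \frac{t 0}{9} = - \frac{4}{9} + \frac{1}{9} \cdot 0 = - \frac{4}{9} + 0 = - \frac{4}{9}$)
$\left(z{\left(w{\left(-7 \right)} \right)} + G{\left(B{\left(-9,2 \right)} \right)}\right) + K{\left(-140 \right)} = \left(\frac{2 \left(- \frac{\left(-7\right)^{2}}{2}\right)}{135 - \frac{\left(-7\right)^{2}}{2}} - \frac{4}{9}\right) + 6 \left(-140\right) = \left(\frac{2 \left(\left(- \frac{1}{2}\right) 49\right)}{135 - \frac{49}{2}} - \frac{4}{9}\right) - 840 = \left(2 \left(- \frac{49}{2}\right) \frac{1}{135 - \frac{49}{2}} - \frac{4}{9}\right) - 840 = \left(2 \left(- \frac{49}{2}\right) \frac{1}{\frac{221}{2}} - \frac{4}{9}\right) - 840 = \left(2 \left(- \frac{49}{2}\right) \frac{2}{221} - \frac{4}{9}\right) - 840 = \left(- \frac{98}{221} - \frac{4}{9}\right) - 840 = - \frac{1766}{1989} - 840 = - \frac{1672526}{1989}$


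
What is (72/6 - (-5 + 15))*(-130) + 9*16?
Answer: -116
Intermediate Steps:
(72/6 - (-5 + 15))*(-130) + 9*16 = (72*(⅙) - 1*10)*(-130) + 144 = (12 - 10)*(-130) + 144 = 2*(-130) + 144 = -260 + 144 = -116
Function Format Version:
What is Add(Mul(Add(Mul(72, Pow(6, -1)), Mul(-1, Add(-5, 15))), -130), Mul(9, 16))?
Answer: -116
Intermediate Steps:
Add(Mul(Add(Mul(72, Pow(6, -1)), Mul(-1, Add(-5, 15))), -130), Mul(9, 16)) = Add(Mul(Add(Mul(72, Rational(1, 6)), Mul(-1, 10)), -130), 144) = Add(Mul(Add(12, -10), -130), 144) = Add(Mul(2, -130), 144) = Add(-260, 144) = -116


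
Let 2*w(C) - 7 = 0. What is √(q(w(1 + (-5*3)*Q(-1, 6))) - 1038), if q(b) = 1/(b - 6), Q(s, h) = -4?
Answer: 2*I*√6490/5 ≈ 32.224*I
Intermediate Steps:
w(C) = 7/2 (w(C) = 7/2 + (½)*0 = 7/2 + 0 = 7/2)
q(b) = 1/(-6 + b)
√(q(w(1 + (-5*3)*Q(-1, 6))) - 1038) = √(1/(-6 + 7/2) - 1038) = √(1/(-5/2) - 1038) = √(-⅖ - 1038) = √(-5192/5) = 2*I*√6490/5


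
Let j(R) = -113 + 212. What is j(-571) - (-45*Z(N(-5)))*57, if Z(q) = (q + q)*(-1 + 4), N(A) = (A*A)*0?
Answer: 99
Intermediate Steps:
j(R) = 99
N(A) = 0 (N(A) = A²*0 = 0)
Z(q) = 6*q (Z(q) = (2*q)*3 = 6*q)
j(-571) - (-45*Z(N(-5)))*57 = 99 - (-270*0)*57 = 99 - (-45*0)*57 = 99 - 0*57 = 99 - 1*0 = 99 + 0 = 99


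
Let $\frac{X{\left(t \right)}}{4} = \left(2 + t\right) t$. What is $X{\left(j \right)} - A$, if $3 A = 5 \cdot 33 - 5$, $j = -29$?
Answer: $\frac{9236}{3} \approx 3078.7$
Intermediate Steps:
$A = \frac{160}{3}$ ($A = \frac{5 \cdot 33 - 5}{3} = \frac{165 - 5}{3} = \frac{1}{3} \cdot 160 = \frac{160}{3} \approx 53.333$)
$X{\left(t \right)} = 4 t \left(2 + t\right)$ ($X{\left(t \right)} = 4 \left(2 + t\right) t = 4 t \left(2 + t\right)$)
$X{\left(j \right)} - A = 4 \left(-29\right) \left(2 - 29\right) - \frac{160}{3} = 4 \left(-29\right) \left(-27\right) - \frac{160}{3} = 3132 - \frac{160}{3} = \frac{9236}{3}$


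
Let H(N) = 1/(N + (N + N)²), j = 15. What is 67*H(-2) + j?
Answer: 277/14 ≈ 19.786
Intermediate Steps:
H(N) = 1/(N + 4*N²) (H(N) = 1/(N + (2*N)²) = 1/(N + 4*N²))
67*H(-2) + j = 67*(1/((-2)*(1 + 4*(-2)))) + 15 = 67*(-1/(2*(1 - 8))) + 15 = 67*(-½/(-7)) + 15 = 67*(-½*(-⅐)) + 15 = 67*(1/14) + 15 = 67/14 + 15 = 277/14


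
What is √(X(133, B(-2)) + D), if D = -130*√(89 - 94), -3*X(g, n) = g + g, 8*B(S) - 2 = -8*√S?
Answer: √(-798 - 1170*I*√5)/3 ≈ 10.374 - 14.01*I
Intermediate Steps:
B(S) = ¼ - √S (B(S) = ¼ + (-8*√S)/8 = ¼ - √S)
X(g, n) = -2*g/3 (X(g, n) = -(g + g)/3 = -2*g/3)
D = -130*I*√5 ≈ -290.69*I
√(X(133, B(-2)) + D) = √(-⅔*133 - 130*I*√5) = √(-266/3 - 130*I*√5)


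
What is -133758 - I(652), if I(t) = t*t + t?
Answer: -559514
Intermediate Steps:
I(t) = t + t² (I(t) = t² + t = t + t²)
-133758 - I(652) = -133758 - 652*(1 + 652) = -133758 - 652*653 = -133758 - 1*425756 = -133758 - 425756 = -559514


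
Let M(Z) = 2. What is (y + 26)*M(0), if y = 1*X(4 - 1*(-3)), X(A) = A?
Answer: 66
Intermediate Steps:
y = 7 (y = 1*(4 - 1*(-3)) = 1*(4 + 3) = 1*7 = 7)
(y + 26)*M(0) = (7 + 26)*2 = 33*2 = 66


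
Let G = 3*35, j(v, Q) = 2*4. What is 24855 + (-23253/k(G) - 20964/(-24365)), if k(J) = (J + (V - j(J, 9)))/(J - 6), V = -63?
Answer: -35498531829/828410 ≈ -42851.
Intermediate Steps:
j(v, Q) = 8
G = 105
k(J) = (-71 + J)/(-6 + J) (k(J) = (J + (-63 - 1*8))/(J - 6) = (J + (-63 - 8))/(-6 + J) = (J - 71)/(-6 + J) = (-71 + J)/(-6 + J))
24855 + (-23253/k(G) - 20964/(-24365)) = 24855 + (-23253*(-6 + 105)/(-71 + 105) - 20964/(-24365)) = 24855 + (-23253/(34/99) - 20964*(-1/24365)) = 24855 + (-23253/((1/99)*34) + 20964/24365) = 24855 + (-23253/34/99 + 20964/24365) = 24855 + (-23253*99/34 + 20964/24365) = 24855 + (-2302047/34 + 20964/24365) = 24855 - 56088662379/828410 = -35498531829/828410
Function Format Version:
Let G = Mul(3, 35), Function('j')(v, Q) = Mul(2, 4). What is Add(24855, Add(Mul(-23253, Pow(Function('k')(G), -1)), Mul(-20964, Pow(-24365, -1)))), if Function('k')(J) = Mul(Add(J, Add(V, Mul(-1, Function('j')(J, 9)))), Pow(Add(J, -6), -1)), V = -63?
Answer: Rational(-35498531829, 828410) ≈ -42851.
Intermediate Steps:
Function('j')(v, Q) = 8
G = 105
Function('k')(J) = Mul(Pow(Add(-6, J), -1), Add(-71, J)) (Function('k')(J) = Mul(Add(J, Add(-63, Mul(-1, 8))), Pow(Add(J, -6), -1)) = Mul(Add(J, Add(-63, -8)), Pow(Add(-6, J), -1)) = Mul(Add(J, -71), Pow(Add(-6, J), -1)) = Mul(Add(-71, J), Pow(Add(-6, J), -1)) = Mul(Pow(Add(-6, J), -1), Add(-71, J)))
Add(24855, Add(Mul(-23253, Pow(Function('k')(G), -1)), Mul(-20964, Pow(-24365, -1)))) = Add(24855, Add(Mul(-23253, Pow(Mul(Pow(Add(-6, 105), -1), Add(-71, 105)), -1)), Mul(-20964, Pow(-24365, -1)))) = Add(24855, Add(Mul(-23253, Pow(Mul(Pow(99, -1), 34), -1)), Mul(-20964, Rational(-1, 24365)))) = Add(24855, Add(Mul(-23253, Pow(Mul(Rational(1, 99), 34), -1)), Rational(20964, 24365))) = Add(24855, Add(Mul(-23253, Pow(Rational(34, 99), -1)), Rational(20964, 24365))) = Add(24855, Add(Mul(-23253, Rational(99, 34)), Rational(20964, 24365))) = Add(24855, Add(Rational(-2302047, 34), Rational(20964, 24365))) = Add(24855, Rational(-56088662379, 828410)) = Rational(-35498531829, 828410)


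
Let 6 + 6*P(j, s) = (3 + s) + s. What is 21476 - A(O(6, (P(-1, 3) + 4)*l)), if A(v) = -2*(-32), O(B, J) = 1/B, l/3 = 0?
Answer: 21412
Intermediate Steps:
l = 0 (l = 3*0 = 0)
P(j, s) = -1/2 + s/3 (P(j, s) = -1 + ((3 + s) + s)/6 = -1 + (3 + 2*s)/6 = -1 + (1/2 + s/3) = -1/2 + s/3)
A(v) = 64
21476 - A(O(6, (P(-1, 3) + 4)*l)) = 21476 - 1*64 = 21476 - 64 = 21412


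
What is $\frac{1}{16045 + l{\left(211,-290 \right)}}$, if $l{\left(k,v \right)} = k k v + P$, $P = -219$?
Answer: $- \frac{1}{12895264} \approx -7.7548 \cdot 10^{-8}$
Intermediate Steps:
$l{\left(k,v \right)} = -219 + v k^{2}$ ($l{\left(k,v \right)} = k k v - 219 = k^{2} v - 219 = v k^{2} - 219 = -219 + v k^{2}$)
$\frac{1}{16045 + l{\left(211,-290 \right)}} = \frac{1}{16045 - \left(219 + 290 \cdot 211^{2}\right)} = \frac{1}{16045 - 12911309} = \frac{1}{-12895264} = - \frac{1}{12895264}$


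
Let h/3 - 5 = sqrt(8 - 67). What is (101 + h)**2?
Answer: 12925 + 696*I*sqrt(59) ≈ 12925.0 + 5346.1*I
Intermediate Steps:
h = 15 + 3*I*sqrt(59) (h = 15 + 3*sqrt(8 - 67) = 15 + 3*sqrt(-59) = 15 + 3*(I*sqrt(59)) = 15 + 3*I*sqrt(59) ≈ 15.0 + 23.043*I)
(101 + h)**2 = (101 + (15 + 3*I*sqrt(59)))**2 = (116 + 3*I*sqrt(59))**2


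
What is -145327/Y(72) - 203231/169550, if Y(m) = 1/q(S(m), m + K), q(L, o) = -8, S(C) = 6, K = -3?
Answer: 197121339569/169550 ≈ 1.1626e+6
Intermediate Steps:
Y(m) = -1/8 (Y(m) = 1/(-8) = -1/8)
-145327/Y(72) - 203231/169550 = -145327/(-1/8) - 203231/169550 = -145327*(-8) - 203231*1/169550 = 1162616 - 203231/169550 = 197121339569/169550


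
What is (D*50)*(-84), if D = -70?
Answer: 294000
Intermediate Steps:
(D*50)*(-84) = -70*50*(-84) = -3500*(-84) = 294000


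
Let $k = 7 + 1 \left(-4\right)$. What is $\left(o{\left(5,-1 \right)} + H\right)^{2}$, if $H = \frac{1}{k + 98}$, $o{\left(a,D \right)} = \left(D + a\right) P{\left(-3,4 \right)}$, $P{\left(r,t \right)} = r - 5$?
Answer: $\frac{10439361}{10201} \approx 1023.4$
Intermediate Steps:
$k = 3$ ($k = 7 - 4 = 3$)
$P{\left(r,t \right)} = -5 + r$ ($P{\left(r,t \right)} = r - 5 = -5 + r$)
$o{\left(a,D \right)} = - 8 D - 8 a$ ($o{\left(a,D \right)} = \left(D + a\right) \left(-5 - 3\right) = \left(D + a\right) \left(-8\right) = - 8 D - 8 a$)
$H = \frac{1}{101}$ ($H = \frac{1}{3 + 98} = \frac{1}{101} \approx 0.009901$)
$\left(o{\left(5,-1 \right)} + H\right)^{2} = \left(\left(\left(-8\right) \left(-1\right) - 40\right) + \frac{1}{101}\right)^{2} = \left(\left(8 - 40\right) + \frac{1}{101}\right)^{2} = \left(-32 + \frac{1}{101}\right)^{2} = \left(- \frac{3231}{101}\right)^{2} = \frac{10439361}{10201}$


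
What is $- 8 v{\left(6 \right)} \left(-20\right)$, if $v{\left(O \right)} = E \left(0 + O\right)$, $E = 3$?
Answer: $2880$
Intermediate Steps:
$v{\left(O \right)} = 3 O$ ($v{\left(O \right)} = 3 \left(0 + O\right) = 3 O$)
$- 8 v{\left(6 \right)} \left(-20\right) = - 8 \cdot 3 \cdot 6 \left(-20\right) = \left(-8\right) 18 \left(-20\right) = \left(-144\right) \left(-20\right) = 2880$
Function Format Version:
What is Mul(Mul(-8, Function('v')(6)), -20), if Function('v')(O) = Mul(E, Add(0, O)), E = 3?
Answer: 2880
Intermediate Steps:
Function('v')(O) = Mul(3, O) (Function('v')(O) = Mul(3, Add(0, O)) = Mul(3, O))
Mul(Mul(-8, Function('v')(6)), -20) = Mul(Mul(-8, Mul(3, 6)), -20) = Mul(Mul(-8, 18), -20) = Mul(-144, -20) = 2880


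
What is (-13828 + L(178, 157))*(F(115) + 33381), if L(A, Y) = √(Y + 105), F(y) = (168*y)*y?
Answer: -31184642868 + 2255181*√262 ≈ -3.1148e+10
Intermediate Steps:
F(y) = 168*y²
L(A, Y) = √(105 + Y)
(-13828 + L(178, 157))*(F(115) + 33381) = (-13828 + √(105 + 157))*(168*115² + 33381) = (-13828 + √262)*(168*13225 + 33381) = (-13828 + √262)*(2221800 + 33381) = (-13828 + √262)*2255181 = -31184642868 + 2255181*√262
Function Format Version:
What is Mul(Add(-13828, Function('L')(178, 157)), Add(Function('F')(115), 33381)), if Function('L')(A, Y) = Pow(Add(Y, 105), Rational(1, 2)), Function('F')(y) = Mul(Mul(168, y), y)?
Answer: Add(-31184642868, Mul(2255181, Pow(262, Rational(1, 2)))) ≈ -3.1148e+10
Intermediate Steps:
Function('F')(y) = Mul(168, Pow(y, 2))
Function('L')(A, Y) = Pow(Add(105, Y), Rational(1, 2))
Mul(Add(-13828, Function('L')(178, 157)), Add(Function('F')(115), 33381)) = Mul(Add(-13828, Pow(Add(105, 157), Rational(1, 2))), Add(Mul(168, Pow(115, 2)), 33381)) = Mul(Add(-13828, Pow(262, Rational(1, 2))), Add(Mul(168, 13225), 33381)) = Mul(Add(-13828, Pow(262, Rational(1, 2))), Add(2221800, 33381)) = Mul(Add(-13828, Pow(262, Rational(1, 2))), 2255181) = Add(-31184642868, Mul(2255181, Pow(262, Rational(1, 2))))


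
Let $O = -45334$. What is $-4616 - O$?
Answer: $40718$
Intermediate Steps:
$-4616 - O = -4616 - -45334 = -4616 + 45334 = 40718$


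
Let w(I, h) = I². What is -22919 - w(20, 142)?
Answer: -23319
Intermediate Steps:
-22919 - w(20, 142) = -22919 - 1*20² = -22919 - 1*400 = -22919 - 400 = -23319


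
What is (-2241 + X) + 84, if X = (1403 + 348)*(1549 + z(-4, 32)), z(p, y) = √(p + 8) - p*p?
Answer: 2685628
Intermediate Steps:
z(p, y) = √(8 + p) - p²
X = 2687785 (X = (1403 + 348)*(1549 + (√(8 - 4) - 1*(-4)²)) = 1751*(1549 + (√4 - 1*16)) = 1751*(1549 + (2 - 16)) = 1751*(1549 - 14) = 1751*1535 = 2687785)
(-2241 + X) + 84 = (-2241 + 2687785) + 84 = 2685544 + 84 = 2685628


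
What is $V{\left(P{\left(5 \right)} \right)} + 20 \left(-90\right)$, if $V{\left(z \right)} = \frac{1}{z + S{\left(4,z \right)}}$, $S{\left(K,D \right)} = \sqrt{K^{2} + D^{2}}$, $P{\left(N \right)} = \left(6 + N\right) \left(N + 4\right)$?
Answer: $- \frac{28899}{16} + \frac{\sqrt{9817}}{16} \approx -1800.0$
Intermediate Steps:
$P{\left(N \right)} = \left(4 + N\right) \left(6 + N\right)$ ($P{\left(N \right)} = \left(6 + N\right) \left(4 + N\right) = \left(4 + N\right) \left(6 + N\right)$)
$S{\left(K,D \right)} = \sqrt{D^{2} + K^{2}}$
$V{\left(z \right)} = \frac{1}{z + \sqrt{16 + z^{2}}}$ ($V{\left(z \right)} = \frac{1}{z + \sqrt{z^{2} + 4^{2}}} = \frac{1}{z + \sqrt{z^{2} + 16}} = \frac{1}{z + \sqrt{16 + z^{2}}}$)
$V{\left(P{\left(5 \right)} \right)} + 20 \left(-90\right) = \frac{1}{\left(24 + 5^{2} + 10 \cdot 5\right) + \sqrt{16 + \left(24 + 5^{2} + 10 \cdot 5\right)^{2}}} + 20 \left(-90\right) = \frac{1}{\left(24 + 25 + 50\right) + \sqrt{16 + \left(24 + 25 + 50\right)^{2}}} - 1800 = \frac{1}{99 + \sqrt{16 + 99^{2}}} - 1800 = \frac{1}{99 + \sqrt{16 + 9801}} - 1800 = \frac{1}{99 + \sqrt{9817}} - 1800 = -1800 + \frac{1}{99 + \sqrt{9817}}$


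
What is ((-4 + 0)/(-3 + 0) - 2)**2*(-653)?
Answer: -2612/9 ≈ -290.22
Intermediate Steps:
((-4 + 0)/(-3 + 0) - 2)**2*(-653) = (-4/(-3) - 2)**2*(-653) = (-4*(-1/3) - 2)**2*(-653) = (4/3 - 2)**2*(-653) = (-2/3)**2*(-653) = (4/9)*(-653) = -2612/9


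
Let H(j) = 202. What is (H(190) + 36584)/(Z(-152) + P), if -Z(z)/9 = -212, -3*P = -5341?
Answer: 110358/11065 ≈ 9.9736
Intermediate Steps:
P = 5341/3 (P = -⅓*(-5341) = 5341/3 ≈ 1780.3)
Z(z) = 1908 (Z(z) = -9*(-212) = 1908)
(H(190) + 36584)/(Z(-152) + P) = (202 + 36584)/(1908 + 5341/3) = 36786/(11065/3) = 36786*(3/11065) = 110358/11065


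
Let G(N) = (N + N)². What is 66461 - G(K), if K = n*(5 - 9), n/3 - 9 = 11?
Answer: -163939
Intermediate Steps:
n = 60 (n = 27 + 3*11 = 27 + 33 = 60)
K = -240 (K = 60*(5 - 9) = 60*(-4) = -240)
G(N) = 4*N² (G(N) = (2*N)² = 4*N²)
66461 - G(K) = 66461 - 4*(-240)² = 66461 - 4*57600 = 66461 - 1*230400 = 66461 - 230400 = -163939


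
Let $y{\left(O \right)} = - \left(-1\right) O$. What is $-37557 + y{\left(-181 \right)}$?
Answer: $-37738$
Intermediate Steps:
$y{\left(O \right)} = O$
$-37557 + y{\left(-181 \right)} = -37557 - 181 = -37738$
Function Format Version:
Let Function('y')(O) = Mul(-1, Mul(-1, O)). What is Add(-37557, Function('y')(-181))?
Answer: -37738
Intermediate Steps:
Function('y')(O) = O
Add(-37557, Function('y')(-181)) = Add(-37557, -181) = -37738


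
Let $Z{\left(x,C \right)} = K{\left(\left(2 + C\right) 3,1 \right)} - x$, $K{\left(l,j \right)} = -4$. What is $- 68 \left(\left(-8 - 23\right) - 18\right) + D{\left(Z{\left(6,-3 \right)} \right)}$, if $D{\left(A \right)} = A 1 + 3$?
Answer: $3325$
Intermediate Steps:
$Z{\left(x,C \right)} = -4 - x$
$D{\left(A \right)} = 3 + A$ ($D{\left(A \right)} = A + 3 = 3 + A$)
$- 68 \left(\left(-8 - 23\right) - 18\right) + D{\left(Z{\left(6,-3 \right)} \right)} = - 68 \left(\left(-8 - 23\right) - 18\right) + \left(3 - 10\right) = - 68 \left(-31 - 18\right) + \left(3 - 10\right) = \left(-68\right) \left(-49\right) + \left(3 - 10\right) = 3332 - 7 = 3325$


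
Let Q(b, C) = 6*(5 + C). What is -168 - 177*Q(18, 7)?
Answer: -12912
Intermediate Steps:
Q(b, C) = 30 + 6*C
-168 - 177*Q(18, 7) = -168 - 177*(30 + 6*7) = -168 - 177*(30 + 42) = -168 - 177*72 = -168 - 12744 = -12912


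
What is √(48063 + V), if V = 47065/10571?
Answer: √5589331418/341 ≈ 219.24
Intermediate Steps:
V = 47065/10571 (V = 47065*(1/10571) = 47065/10571 ≈ 4.4523)
√(48063 + V) = √(48063 + 47065/10571) = √(508121038/10571) = √5589331418/341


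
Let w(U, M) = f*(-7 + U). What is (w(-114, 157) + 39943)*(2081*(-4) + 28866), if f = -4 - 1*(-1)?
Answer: 827965852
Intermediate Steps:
f = -3 (f = -4 + 1 = -3)
w(U, M) = 21 - 3*U (w(U, M) = -3*(-7 + U) = 21 - 3*U)
(w(-114, 157) + 39943)*(2081*(-4) + 28866) = ((21 - 3*(-114)) + 39943)*(2081*(-4) + 28866) = ((21 + 342) + 39943)*(-8324 + 28866) = (363 + 39943)*20542 = 40306*20542 = 827965852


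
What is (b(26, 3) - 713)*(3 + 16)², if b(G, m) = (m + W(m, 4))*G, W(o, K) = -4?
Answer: -266779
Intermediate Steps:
b(G, m) = G*(-4 + m) (b(G, m) = (m - 4)*G = (-4 + m)*G = G*(-4 + m))
(b(26, 3) - 713)*(3 + 16)² = (26*(-4 + 3) - 713)*(3 + 16)² = (26*(-1) - 713)*19² = (-26 - 713)*361 = -739*361 = -266779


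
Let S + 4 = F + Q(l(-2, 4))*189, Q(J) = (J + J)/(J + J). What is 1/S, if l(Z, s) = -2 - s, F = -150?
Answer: 1/35 ≈ 0.028571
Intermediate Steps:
Q(J) = 1 (Q(J) = (2*J)/((2*J)) = (2*J)*(1/(2*J)) = 1)
S = 35 (S = -4 + (-150 + 1*189) = -4 + (-150 + 189) = -4 + 39 = 35)
1/S = 1/35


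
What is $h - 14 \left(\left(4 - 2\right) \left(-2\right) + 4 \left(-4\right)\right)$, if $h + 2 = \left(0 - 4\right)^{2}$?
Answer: $294$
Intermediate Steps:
$h = 14$ ($h = -2 + \left(0 - 4\right)^{2} = -2 + \left(-4\right)^{2} = -2 + 16 = 14$)
$h - 14 \left(\left(4 - 2\right) \left(-2\right) + 4 \left(-4\right)\right) = 14 - 14 \left(\left(4 - 2\right) \left(-2\right) + 4 \left(-4\right)\right) = 14 - 14 \left(2 \left(-2\right) - 16\right) = 14 - 14 \left(-4 - 16\right) = 14 - -280 = 14 + 280 = 294$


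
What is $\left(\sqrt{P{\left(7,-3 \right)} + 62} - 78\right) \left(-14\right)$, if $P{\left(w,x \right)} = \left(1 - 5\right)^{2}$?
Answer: $1092 - 14 \sqrt{78} \approx 968.36$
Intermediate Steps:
$P{\left(w,x \right)} = 16$ ($P{\left(w,x \right)} = \left(-4\right)^{2} = 16$)
$\left(\sqrt{P{\left(7,-3 \right)} + 62} - 78\right) \left(-14\right) = \left(\sqrt{16 + 62} - 78\right) \left(-14\right) = \left(\sqrt{78} - 78\right) \left(-14\right) = \left(-78 + \sqrt{78}\right) \left(-14\right) = 1092 - 14 \sqrt{78}$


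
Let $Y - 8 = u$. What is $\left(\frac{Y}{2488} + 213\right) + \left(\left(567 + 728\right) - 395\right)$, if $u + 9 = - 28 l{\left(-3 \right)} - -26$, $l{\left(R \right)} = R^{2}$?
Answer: $\frac{2768917}{2488} \approx 1112.9$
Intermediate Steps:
$u = -235$ ($u = -9 - \left(-26 + 28 \left(-3\right)^{2}\right) = -9 + \left(\left(-28\right) 9 + 26\right) = -9 + \left(-252 + 26\right) = -9 - 226 = -235$)
$Y = -227$ ($Y = 8 - 235 = -227$)
$\left(\frac{Y}{2488} + 213\right) + \left(\left(567 + 728\right) - 395\right) = \left(- \frac{227}{2488} + 213\right) + \left(\left(567 + 728\right) - 395\right) = \left(\left(-227\right) \frac{1}{2488} + 213\right) + \left(1295 - 395\right) = \left(- \frac{227}{2488} + 213\right) + 900 = \frac{529717}{2488} + 900 = \frac{2768917}{2488}$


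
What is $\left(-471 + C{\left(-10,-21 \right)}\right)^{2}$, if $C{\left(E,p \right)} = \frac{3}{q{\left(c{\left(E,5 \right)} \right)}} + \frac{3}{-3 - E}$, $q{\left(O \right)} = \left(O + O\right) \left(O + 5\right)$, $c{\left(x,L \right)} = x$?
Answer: $\frac{108490525641}{490000} \approx 2.2141 \cdot 10^{5}$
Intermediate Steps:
$q{\left(O \right)} = 2 O \left(5 + O\right)$
$C{\left(E,p \right)} = \frac{3}{-3 - E} + \frac{3}{2 E \left(5 + E\right)}$ ($C{\left(E,p \right)} = \frac{3}{2 E \left(5 + E\right)} + \frac{3}{-3 - E} = \frac{3}{-3 - E} + \frac{3}{2 E \left(5 + E\right)}$)
$\left(-471 + C{\left(-10,-21 \right)}\right)^{2} = \left(-471 + \frac{3 \left(3 - 10 - - 20 \left(5 - 10\right)\right)}{2 \left(-10\right) \left(3 - 10\right) \left(5 - 10\right)}\right)^{2} = \left(-471 + \frac{3}{2} \left(- \frac{1}{10}\right) \frac{1}{-7} \frac{1}{-5} \left(3 - 10 - \left(-20\right) \left(-5\right)\right)\right)^{2} = \left(-471 + \frac{3}{2} \left(- \frac{1}{10}\right) \left(- \frac{1}{7}\right) \left(- \frac{1}{5}\right) \left(3 - 10 - 100\right)\right)^{2} = \left(-471 + \frac{3}{2} \left(- \frac{1}{10}\right) \left(- \frac{1}{7}\right) \left(- \frac{1}{5}\right) \left(-107\right)\right)^{2} = \left(-471 + \frac{321}{700}\right)^{2} = \left(- \frac{329379}{700}\right)^{2} = \frac{108490525641}{490000}$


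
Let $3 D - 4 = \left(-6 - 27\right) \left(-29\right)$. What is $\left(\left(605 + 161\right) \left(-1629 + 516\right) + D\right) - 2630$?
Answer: $- \frac{2564603}{3} \approx -8.5487 \cdot 10^{5}$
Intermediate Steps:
$D = \frac{961}{3}$ ($D = \frac{4}{3} + \frac{\left(-6 - 27\right) \left(-29\right)}{3} = \frac{4}{3} + \frac{\left(-33\right) \left(-29\right)}{3} = \frac{4}{3} + \frac{1}{3} \cdot 957 = \frac{4}{3} + 319 = \frac{961}{3} \approx 320.33$)
$\left(\left(605 + 161\right) \left(-1629 + 516\right) + D\right) - 2630 = \left(\left(605 + 161\right) \left(-1629 + 516\right) + \frac{961}{3}\right) - 2630 = \left(766 \left(-1113\right) + \frac{961}{3}\right) - 2630 = \left(-852558 + \frac{961}{3}\right) - 2630 = - \frac{2556713}{3} - 2630 = - \frac{2564603}{3}$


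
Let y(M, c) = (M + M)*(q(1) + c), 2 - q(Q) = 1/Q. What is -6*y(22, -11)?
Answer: 2640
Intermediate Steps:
q(Q) = 2 - 1/Q
y(M, c) = 2*M*(1 + c) (y(M, c) = (M + M)*((2 - 1/1) + c) = (2*M)*((2 - 1*1) + c) = (2*M)*((2 - 1) + c) = (2*M)*(1 + c) = 2*M*(1 + c))
-6*y(22, -11) = -12*22*(1 - 11) = -12*22*(-10) = -6*(-440) = 2640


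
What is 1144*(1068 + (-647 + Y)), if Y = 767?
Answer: 1359072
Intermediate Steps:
1144*(1068 + (-647 + Y)) = 1144*(1068 + (-647 + 767)) = 1144*(1068 + 120) = 1144*1188 = 1359072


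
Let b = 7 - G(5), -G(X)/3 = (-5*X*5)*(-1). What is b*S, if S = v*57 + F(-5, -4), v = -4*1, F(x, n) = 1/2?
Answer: -86905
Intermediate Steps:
F(x, n) = ½
G(X) = -75*X (G(X) = -3*-5*X*5*(-1) = -3*(-25*X)*(-1) = -75*X)
v = -4
b = 382 (b = 7 - (-75)*5 = 7 - 1*(-375) = 7 + 375 = 382)
S = -455/2 (S = -4*57 + ½ = -228 + ½ = -455/2 ≈ -227.50)
b*S = 382*(-455/2) = -86905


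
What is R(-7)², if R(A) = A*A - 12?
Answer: 1369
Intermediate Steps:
R(A) = -12 + A² (R(A) = A² - 12 = -12 + A²)
R(-7)² = (-12 + (-7)²)² = (-12 + 49)² = 37² = 1369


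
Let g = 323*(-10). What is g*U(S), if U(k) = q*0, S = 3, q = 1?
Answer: 0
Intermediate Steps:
U(k) = 0 (U(k) = 1*0 = 0)
g = -3230
g*U(S) = -3230*0 = 0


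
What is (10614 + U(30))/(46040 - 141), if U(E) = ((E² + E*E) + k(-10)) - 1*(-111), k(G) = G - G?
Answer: 12525/45899 ≈ 0.27288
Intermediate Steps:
k(G) = 0
U(E) = 111 + 2*E² (U(E) = ((E² + E*E) + 0) - 1*(-111) = ((E² + E²) + 0) + 111 = (2*E² + 0) + 111 = 2*E² + 111 = 111 + 2*E²)
(10614 + U(30))/(46040 - 141) = (10614 + (111 + 2*30²))/(46040 - 141) = (10614 + (111 + 2*900))/45899 = (10614 + (111 + 1800))*(1/45899) = (10614 + 1911)*(1/45899) = 12525*(1/45899) = 12525/45899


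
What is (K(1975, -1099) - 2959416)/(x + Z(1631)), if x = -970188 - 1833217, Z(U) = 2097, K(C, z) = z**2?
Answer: 1751615/2801308 ≈ 0.62528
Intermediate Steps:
x = -2803405
(K(1975, -1099) - 2959416)/(x + Z(1631)) = ((-1099)**2 - 2959416)/(-2803405 + 2097) = (1207801 - 2959416)/(-2801308) = -1751615*(-1/2801308) = 1751615/2801308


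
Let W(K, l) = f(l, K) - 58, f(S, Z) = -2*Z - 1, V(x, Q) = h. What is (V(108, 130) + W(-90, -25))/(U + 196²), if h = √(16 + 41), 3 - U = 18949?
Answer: 11/1770 + √57/19470 ≈ 0.0066025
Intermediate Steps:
U = -18946 (U = 3 - 1*18949 = 3 - 18949 = -18946)
h = √57 ≈ 7.5498
V(x, Q) = √57
f(S, Z) = -1 - 2*Z
W(K, l) = -59 - 2*K (W(K, l) = (-1 - 2*K) - 58 = -59 - 2*K)
(V(108, 130) + W(-90, -25))/(U + 196²) = (√57 + (-59 - 2*(-90)))/(-18946 + 196²) = (√57 + (-59 + 180))/(-18946 + 38416) = (√57 + 121)/19470 = (121 + √57)*(1/19470) = 11/1770 + √57/19470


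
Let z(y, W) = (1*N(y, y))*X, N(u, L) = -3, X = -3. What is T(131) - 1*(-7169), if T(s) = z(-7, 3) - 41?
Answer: 7137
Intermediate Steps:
z(y, W) = 9 (z(y, W) = (1*(-3))*(-3) = -3*(-3) = 9)
T(s) = -32 (T(s) = 9 - 41 = -32)
T(131) - 1*(-7169) = -32 - 1*(-7169) = -32 + 7169 = 7137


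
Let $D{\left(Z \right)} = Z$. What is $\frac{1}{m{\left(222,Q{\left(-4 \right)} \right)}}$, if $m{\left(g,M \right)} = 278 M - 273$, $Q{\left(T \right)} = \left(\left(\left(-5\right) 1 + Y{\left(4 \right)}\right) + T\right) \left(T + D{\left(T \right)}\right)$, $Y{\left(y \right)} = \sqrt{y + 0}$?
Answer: $\frac{1}{15295} \approx 6.5381 \cdot 10^{-5}$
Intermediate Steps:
$Y{\left(y \right)} = \sqrt{y}$
$Q{\left(T \right)} = 2 T \left(-3 + T\right)$ ($Q{\left(T \right)} = \left(\left(\left(-5\right) 1 + \sqrt{4}\right) + T\right) \left(T + T\right) = \left(\left(-5 + 2\right) + T\right) 2 T = \left(-3 + T\right) 2 T = 2 T \left(-3 + T\right)$)
$m{\left(g,M \right)} = -273 + 278 M$
$\frac{1}{m{\left(222,Q{\left(-4 \right)} \right)}} = \frac{1}{-273 + 278 \cdot 2 \left(-4\right) \left(-3 - 4\right)} = \frac{1}{-273 + 278 \cdot 2 \left(-4\right) \left(-7\right)} = \frac{1}{-273 + 278 \cdot 56} = \frac{1}{-273 + 15568} = \frac{1}{15295}$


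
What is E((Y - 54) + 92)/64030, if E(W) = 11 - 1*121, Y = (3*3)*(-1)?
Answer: -11/6403 ≈ -0.0017179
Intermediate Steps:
Y = -9 (Y = 9*(-1) = -9)
E(W) = -110 (E(W) = 11 - 121 = -110)
E((Y - 54) + 92)/64030 = -110/64030 = -110*1/64030 = -11/6403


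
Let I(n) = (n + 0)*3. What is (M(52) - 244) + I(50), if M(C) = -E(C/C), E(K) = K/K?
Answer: -95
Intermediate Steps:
E(K) = 1
M(C) = -1 (M(C) = -1*1 = -1)
I(n) = 3*n (I(n) = n*3 = 3*n)
(M(52) - 244) + I(50) = (-1 - 244) + 3*50 = -245 + 150 = -95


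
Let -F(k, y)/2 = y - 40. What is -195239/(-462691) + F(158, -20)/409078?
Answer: 1737467447/4114711063 ≈ 0.42226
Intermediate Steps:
F(k, y) = 80 - 2*y (F(k, y) = -2*(y - 40) = -2*(-40 + y) = 80 - 2*y)
-195239/(-462691) + F(158, -20)/409078 = -195239/(-462691) + (80 - 2*(-20))/409078 = -195239*(-1/462691) + (80 + 40)*(1/409078) = 195239/462691 + 120*(1/409078) = 195239/462691 + 60/204539 = 1737467447/4114711063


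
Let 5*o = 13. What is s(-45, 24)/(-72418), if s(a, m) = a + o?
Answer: 106/181045 ≈ 0.00058549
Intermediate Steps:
o = 13/5 (o = (⅕)*13 = 13/5 ≈ 2.6000)
s(a, m) = 13/5 + a (s(a, m) = a + 13/5 = 13/5 + a)
s(-45, 24)/(-72418) = (13/5 - 45)/(-72418) = -212/5*(-1/72418) = 106/181045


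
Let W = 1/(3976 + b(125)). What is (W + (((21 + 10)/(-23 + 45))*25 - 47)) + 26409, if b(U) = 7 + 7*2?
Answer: 2321213805/87934 ≈ 26397.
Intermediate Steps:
b(U) = 21 (b(U) = 7 + 14 = 21)
W = 1/3997 (W = 1/(3976 + 21) = 1/3997 ≈ 0.00025019)
(W + (((21 + 10)/(-23 + 45))*25 - 47)) + 26409 = (1/3997 + (((21 + 10)/(-23 + 45))*25 - 47)) + 26409 = (1/3997 + ((31/22)*25 - 47)) + 26409 = (1/3997 + (775/22 - 47)) + 26409 = (1/3997 - 259/22) + 26409 = -1035201/87934 + 26409 = 2321213805/87934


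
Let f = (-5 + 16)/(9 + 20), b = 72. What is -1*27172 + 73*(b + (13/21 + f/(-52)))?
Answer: -692621659/31668 ≈ -21871.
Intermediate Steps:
f = 11/29 ≈ 0.37931
-1*27172 + 73*(b + (13/21 + f/(-52))) = -1*27172 + 73*(72 + (13/21 + (11/29)/(-52))) = -27172 + 73*(72 + (13*(1/21) + (11/29)*(-1/52))) = -27172 + 73*(72 + (13/21 - 11/1508)) = -27172 + 73*(72 + 19373/31668) = -27172 + 73*(2299469/31668) = -27172 + 167861237/31668 = -692621659/31668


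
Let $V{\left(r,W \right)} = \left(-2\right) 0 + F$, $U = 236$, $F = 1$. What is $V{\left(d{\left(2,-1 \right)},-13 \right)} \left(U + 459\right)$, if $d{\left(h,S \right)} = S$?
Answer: $695$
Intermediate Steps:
$V{\left(r,W \right)} = 1$ ($V{\left(r,W \right)} = \left(-2\right) 0 + 1 = 0 + 1 = 1$)
$V{\left(d{\left(2,-1 \right)},-13 \right)} \left(U + 459\right) = 1 \left(236 + 459\right) = 1 \cdot 695 = 695$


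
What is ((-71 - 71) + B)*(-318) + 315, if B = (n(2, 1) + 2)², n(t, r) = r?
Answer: 42609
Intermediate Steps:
B = 9 (B = (1 + 2)² = 3² = 9)
((-71 - 71) + B)*(-318) + 315 = ((-71 - 71) + 9)*(-318) + 315 = (-142 + 9)*(-318) + 315 = -133*(-318) + 315 = 42294 + 315 = 42609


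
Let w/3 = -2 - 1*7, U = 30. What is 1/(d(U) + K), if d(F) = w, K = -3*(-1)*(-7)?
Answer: -1/48 ≈ -0.020833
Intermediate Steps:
K = -21 (K = 3*(-7) = -21)
w = -27 (w = 3*(-2 - 1*7) = 3*(-2 - 7) = 3*(-9) = -27)
d(F) = -27
1/(d(U) + K) = 1/(-27 - 21) = 1/(-48) = -1/48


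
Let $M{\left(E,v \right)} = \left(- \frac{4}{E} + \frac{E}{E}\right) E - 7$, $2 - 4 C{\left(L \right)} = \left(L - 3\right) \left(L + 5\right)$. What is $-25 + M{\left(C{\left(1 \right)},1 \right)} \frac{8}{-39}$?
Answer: $- \frac{305}{13} \approx -23.462$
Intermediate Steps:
$C{\left(L \right)} = \frac{1}{2} - \frac{\left(-3 + L\right) \left(5 + L\right)}{4}$ ($C{\left(L \right)} = \frac{1}{2} - \frac{\left(L - 3\right) \left(L + 5\right)}{4} = \frac{1}{2} - \frac{\left(-3 + L\right) \left(5 + L\right)}{4}$)
$M{\left(E,v \right)} = -7 + E \left(1 - \frac{4}{E}\right)$ ($M{\left(E,v \right)} = \left(- \frac{4}{E} + 1\right) E - 7 = \left(1 - \frac{4}{E}\right) E - 7 = E \left(1 - \frac{4}{E}\right) - 7 = -7 + E \left(1 - \frac{4}{E}\right)$)
$-25 + M{\left(C{\left(1 \right)},1 \right)} \frac{8}{-39} = -25 + \left(-11 - \left(- \frac{15}{4} + \frac{1}{4}\right)\right) \frac{8}{-39} = -25 + \left(-11 - - \frac{7}{2}\right) 8 \left(- \frac{1}{39}\right) = -25 + \left(-11 - - \frac{7}{2}\right) \left(- \frac{8}{39}\right) = -25 + \left(-11 + \frac{7}{2}\right) \left(- \frac{8}{39}\right) = -25 - - \frac{20}{13} = -25 + \frac{20}{13} = - \frac{305}{13}$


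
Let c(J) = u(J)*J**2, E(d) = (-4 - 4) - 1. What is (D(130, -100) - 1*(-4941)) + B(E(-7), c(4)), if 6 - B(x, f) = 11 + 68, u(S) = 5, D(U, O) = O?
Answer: 4768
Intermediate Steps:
E(d) = -9 (E(d) = -8 - 1 = -9)
c(J) = 5*J**2
B(x, f) = -73 (B(x, f) = 6 - (11 + 68) = 6 - 1*79 = 6 - 79 = -73)
(D(130, -100) - 1*(-4941)) + B(E(-7), c(4)) = (-100 - 1*(-4941)) - 73 = (-100 + 4941) - 73 = 4841 - 73 = 4768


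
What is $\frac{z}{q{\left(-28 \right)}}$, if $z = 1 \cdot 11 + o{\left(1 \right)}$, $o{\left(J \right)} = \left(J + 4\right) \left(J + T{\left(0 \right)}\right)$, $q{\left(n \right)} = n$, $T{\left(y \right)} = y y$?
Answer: $- \frac{4}{7} \approx -0.57143$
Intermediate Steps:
$T{\left(y \right)} = y^{2}$
$o{\left(J \right)} = J \left(4 + J\right)$ ($o{\left(J \right)} = \left(J + 4\right) \left(J + 0^{2}\right) = \left(4 + J\right) \left(J + 0\right) = \left(4 + J\right) J = J \left(4 + J\right)$)
$z = 16$ ($z = 1 \cdot 11 + 1 \left(4 + 1\right) = 11 + 1 \cdot 5 = 11 + 5 = 16$)
$\frac{z}{q{\left(-28 \right)}} = \frac{16}{-28} = 16 \left(- \frac{1}{28}\right) = - \frac{4}{7}$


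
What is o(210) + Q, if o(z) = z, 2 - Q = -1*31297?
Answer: 31509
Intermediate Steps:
Q = 31299 (Q = 2 - (-1)*31297 = 2 - 1*(-31297) = 2 + 31297 = 31299)
o(210) + Q = 210 + 31299 = 31509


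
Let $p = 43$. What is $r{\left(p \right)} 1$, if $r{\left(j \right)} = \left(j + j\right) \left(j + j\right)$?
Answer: $7396$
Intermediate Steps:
$r{\left(j \right)} = 4 j^{2}$ ($r{\left(j \right)} = 2 j 2 j = 4 j^{2}$)
$r{\left(p \right)} 1 = 4 \cdot 43^{2} \cdot 1 = 4 \cdot 1849 \cdot 1 = 7396 \cdot 1 = 7396$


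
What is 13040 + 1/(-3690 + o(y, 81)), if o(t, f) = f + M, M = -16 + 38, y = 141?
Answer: 46774479/3587 ≈ 13040.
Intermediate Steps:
M = 22
o(t, f) = 22 + f (o(t, f) = f + 22 = 22 + f)
13040 + 1/(-3690 + o(y, 81)) = 13040 + 1/(-3690 + (22 + 81)) = 13040 + 1/(-3690 + 103) = 13040 + 1/(-3587) = 13040 - 1/3587 = 46774479/3587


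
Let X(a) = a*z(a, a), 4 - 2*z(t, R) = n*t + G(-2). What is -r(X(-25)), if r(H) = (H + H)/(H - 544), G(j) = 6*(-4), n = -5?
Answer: -4850/1337 ≈ -3.6275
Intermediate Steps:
G(j) = -24
z(t, R) = 14 + 5*t/2 (z(t, R) = 2 - (-5*t - 24)/2 = 2 - (-24 - 5*t)/2 = 2 + (12 + 5*t/2) = 14 + 5*t/2)
X(a) = a*(14 + 5*a/2)
r(H) = 2*H/(-544 + H) (r(H) = (2*H)/(-544 + H) = 2*H/(-544 + H))
-r(X(-25)) = -2*(1/2)*(-25)*(28 + 5*(-25))/(-544 + (1/2)*(-25)*(28 + 5*(-25))) = -2*(1/2)*(-25)*(28 - 125)/(-544 + (1/2)*(-25)*(28 - 125)) = -2*(1/2)*(-25)*(-97)/(-544 + (1/2)*(-25)*(-97)) = -2*2425/(2*(-544 + 2425/2)) = -2*2425/(2*1337/2) = -2*2425*2/(2*1337) = -1*4850/1337 = -4850/1337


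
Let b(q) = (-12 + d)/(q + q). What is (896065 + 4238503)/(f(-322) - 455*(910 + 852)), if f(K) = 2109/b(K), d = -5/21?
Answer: -659791988/88758677 ≈ -7.4335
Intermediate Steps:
d = -5/21 (d = -5*1/21 = -5/21 ≈ -0.23810)
b(q) = -257/(42*q) (b(q) = (-12 - 5/21)/(q + q) = -257*1/(2*q)/21 = -257/(42*q))
f(K) = -88578*K/257 (f(K) = 2109/((-257/(42*K))) = 2109*(-42*K/257) = -88578*K/257)
(896065 + 4238503)/(f(-322) - 455*(910 + 852)) = (896065 + 4238503)/(-88578/257*(-322) - 455*(910 + 852)) = 5134568/(28522116/257 - 455*1762) = 5134568/(28522116/257 - 801710) = 5134568/(-177517354/257) = 5134568*(-257/177517354) = -659791988/88758677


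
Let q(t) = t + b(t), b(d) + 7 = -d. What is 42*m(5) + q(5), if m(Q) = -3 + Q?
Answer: 77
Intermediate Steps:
b(d) = -7 - d
q(t) = -7 (q(t) = t + (-7 - t) = -7)
42*m(5) + q(5) = 42*(-3 + 5) - 7 = 42*2 - 7 = 84 - 7 = 77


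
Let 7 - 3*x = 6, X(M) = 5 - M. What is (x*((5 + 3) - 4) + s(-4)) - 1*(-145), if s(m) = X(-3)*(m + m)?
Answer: 247/3 ≈ 82.333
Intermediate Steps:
x = ⅓ (x = 7/3 - ⅓*6 = 7/3 - 2 = ⅓ ≈ 0.33333)
s(m) = 16*m (s(m) = (5 - 1*(-3))*(m + m) = (5 + 3)*(2*m) = 8*(2*m) = 16*m)
(x*((5 + 3) - 4) + s(-4)) - 1*(-145) = (((5 + 3) - 4)/3 + 16*(-4)) - 1*(-145) = ((8 - 4)/3 - 64) + 145 = ((⅓)*4 - 64) + 145 = (4/3 - 64) + 145 = -188/3 + 145 = 247/3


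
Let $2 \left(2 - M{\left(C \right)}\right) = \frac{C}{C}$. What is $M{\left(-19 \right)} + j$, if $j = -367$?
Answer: $- \frac{731}{2} \approx -365.5$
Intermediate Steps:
$M{\left(C \right)} = \frac{3}{2}$ ($M{\left(C \right)} = 2 - \frac{C \frac{1}{C}}{2} = 2 - \frac{1}{2} = \frac{3}{2}$)
$M{\left(-19 \right)} + j = \frac{3}{2} - 367 = - \frac{731}{2}$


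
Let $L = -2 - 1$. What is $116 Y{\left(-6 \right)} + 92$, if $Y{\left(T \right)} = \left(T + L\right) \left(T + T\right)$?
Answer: $12620$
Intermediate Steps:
$L = -3$
$Y{\left(T \right)} = 2 T \left(-3 + T\right)$ ($Y{\left(T \right)} = \left(T - 3\right) \left(T + T\right) = \left(-3 + T\right) 2 T = 2 T \left(-3 + T\right)$)
$116 Y{\left(-6 \right)} + 92 = 116 \cdot 2 \left(-6\right) \left(-3 - 6\right) + 92 = 116 \cdot 2 \left(-6\right) \left(-9\right) + 92 = 116 \cdot 108 + 92 = 12528 + 92 = 12620$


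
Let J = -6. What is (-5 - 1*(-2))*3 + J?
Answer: -15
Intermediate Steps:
(-5 - 1*(-2))*3 + J = (-5 - 1*(-2))*3 - 6 = (-5 + 2)*3 - 6 = -3*3 - 6 = -9 - 6 = -15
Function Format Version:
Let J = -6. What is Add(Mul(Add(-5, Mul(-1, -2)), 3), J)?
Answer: -15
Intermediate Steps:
Add(Mul(Add(-5, Mul(-1, -2)), 3), J) = Add(Mul(Add(-5, Mul(-1, -2)), 3), -6) = Add(Mul(Add(-5, 2), 3), -6) = Add(Mul(-3, 3), -6) = Add(-9, -6) = -15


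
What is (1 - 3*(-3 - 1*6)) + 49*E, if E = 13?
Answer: 665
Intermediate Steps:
(1 - 3*(-3 - 1*6)) + 49*E = (1 - 3*(-3 - 1*6)) + 49*13 = (1 - 3*(-3 - 6)) + 637 = (1 - 3*(-9)) + 637 = (1 + 27) + 637 = 28 + 637 = 665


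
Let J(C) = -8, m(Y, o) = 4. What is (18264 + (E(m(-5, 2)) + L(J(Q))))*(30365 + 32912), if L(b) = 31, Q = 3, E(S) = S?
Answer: 1157905823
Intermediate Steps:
(18264 + (E(m(-5, 2)) + L(J(Q))))*(30365 + 32912) = (18264 + (4 + 31))*(30365 + 32912) = (18264 + 35)*63277 = 18299*63277 = 1157905823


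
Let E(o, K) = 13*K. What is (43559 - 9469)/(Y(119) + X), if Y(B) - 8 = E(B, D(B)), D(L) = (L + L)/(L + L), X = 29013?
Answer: 17045/14517 ≈ 1.1741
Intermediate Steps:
D(L) = 1 (D(L) = (2*L)/((2*L)) = (2*L)*(1/(2*L)) = 1)
Y(B) = 21 (Y(B) = 8 + 13*1 = 8 + 13 = 21)
(43559 - 9469)/(Y(119) + X) = (43559 - 9469)/(21 + 29013) = 34090/29034 = 34090*(1/29034) = 17045/14517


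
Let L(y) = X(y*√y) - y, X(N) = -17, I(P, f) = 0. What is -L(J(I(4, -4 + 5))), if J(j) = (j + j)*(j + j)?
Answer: 17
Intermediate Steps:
J(j) = 4*j² (J(j) = (2*j)*(2*j) = 4*j²)
L(y) = -17 - y
-L(J(I(4, -4 + 5))) = -(-17 - 4*0²) = -(-17 - 4*0) = -(-17 - 1*0) = -(-17 + 0) = -1*(-17) = 17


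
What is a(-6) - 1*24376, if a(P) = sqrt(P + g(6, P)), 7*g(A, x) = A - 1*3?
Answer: -24376 + I*sqrt(273)/7 ≈ -24376.0 + 2.3604*I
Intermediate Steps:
g(A, x) = -3/7 + A/7 (g(A, x) = (A - 1*3)/7 = (A - 3)/7 = (-3 + A)/7 = -3/7 + A/7)
a(P) = sqrt(3/7 + P) (a(P) = sqrt(P + (-3/7 + (1/7)*6)) = sqrt(P + (-3/7 + 6/7)) = sqrt(P + 3/7) = sqrt(3/7 + P))
a(-6) - 1*24376 = sqrt(21 + 49*(-6))/7 - 1*24376 = sqrt(21 - 294)/7 - 24376 = sqrt(-273)/7 - 24376 = (I*sqrt(273))/7 - 24376 = I*sqrt(273)/7 - 24376 = -24376 + I*sqrt(273)/7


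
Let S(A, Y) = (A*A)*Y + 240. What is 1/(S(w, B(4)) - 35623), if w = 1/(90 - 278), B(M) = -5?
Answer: -35344/1250576757 ≈ -2.8262e-5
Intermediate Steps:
w = -1/188 (w = 1/(-188) = -1/188 ≈ -0.0053191)
S(A, Y) = 240 + Y*A**2 (S(A, Y) = A**2*Y + 240 = Y*A**2 + 240 = 240 + Y*A**2)
1/(S(w, B(4)) - 35623) = 1/((240 - 5*(-1/188)**2) - 35623) = 1/((240 - 5*1/35344) - 35623) = 1/((240 - 5/35344) - 35623) = 1/(8482555/35344 - 35623) = 1/(-1250576757/35344) = -35344/1250576757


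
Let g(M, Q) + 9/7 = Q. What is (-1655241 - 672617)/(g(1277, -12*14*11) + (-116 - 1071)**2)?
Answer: -8147503/4924919 ≈ -1.6543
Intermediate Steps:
g(M, Q) = -9/7 + Q
(-1655241 - 672617)/(g(1277, -12*14*11) + (-116 - 1071)**2) = (-1655241 - 672617)/((-9/7 - 12*14*11) + (-116 - 1071)**2) = -2327858/((-9/7 - 168*11) + (-1187)**2) = -2327858/((-9/7 - 1848) + 1408969) = -2327858/(-12945/7 + 1408969) = -2327858/9849838/7 = -2327858*7/9849838 = -8147503/4924919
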